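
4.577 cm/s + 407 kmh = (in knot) 219.9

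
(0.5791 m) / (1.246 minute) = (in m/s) 0.007746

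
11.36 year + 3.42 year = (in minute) 7.768e+06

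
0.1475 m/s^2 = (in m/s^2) 0.1475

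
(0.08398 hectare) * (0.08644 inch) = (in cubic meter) 1.844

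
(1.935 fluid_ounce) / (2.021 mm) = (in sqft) 0.3048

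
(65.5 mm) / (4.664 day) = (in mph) 3.636e-07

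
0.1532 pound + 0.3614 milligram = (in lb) 0.1532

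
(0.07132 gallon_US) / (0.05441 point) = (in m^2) 14.07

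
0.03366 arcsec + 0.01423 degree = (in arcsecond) 51.26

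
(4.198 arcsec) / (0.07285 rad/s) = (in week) 4.619e-10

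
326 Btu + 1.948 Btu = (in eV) 2.16e+24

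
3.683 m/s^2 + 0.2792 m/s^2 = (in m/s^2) 3.962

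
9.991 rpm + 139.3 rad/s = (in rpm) 1340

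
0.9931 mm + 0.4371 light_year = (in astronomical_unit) 2.764e+04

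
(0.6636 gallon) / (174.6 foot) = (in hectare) 4.72e-09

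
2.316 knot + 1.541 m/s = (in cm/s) 273.2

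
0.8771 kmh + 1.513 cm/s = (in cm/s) 25.88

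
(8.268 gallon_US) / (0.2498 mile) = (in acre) 1.924e-08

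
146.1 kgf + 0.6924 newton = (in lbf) 322.3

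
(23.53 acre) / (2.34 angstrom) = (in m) 4.069e+14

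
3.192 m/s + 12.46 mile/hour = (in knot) 17.03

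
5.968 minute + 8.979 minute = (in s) 896.8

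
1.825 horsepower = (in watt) 1361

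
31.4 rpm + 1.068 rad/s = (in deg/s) 249.6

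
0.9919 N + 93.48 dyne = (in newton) 0.9928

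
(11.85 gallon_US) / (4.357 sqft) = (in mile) 6.886e-05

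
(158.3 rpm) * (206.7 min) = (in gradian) 1.309e+07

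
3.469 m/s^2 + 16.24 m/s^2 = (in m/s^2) 19.71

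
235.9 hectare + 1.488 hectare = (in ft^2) 2.555e+07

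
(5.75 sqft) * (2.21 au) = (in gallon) 4.666e+13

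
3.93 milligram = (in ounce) 0.0001386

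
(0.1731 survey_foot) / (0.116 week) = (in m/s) 7.52e-07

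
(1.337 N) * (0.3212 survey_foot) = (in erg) 1.309e+06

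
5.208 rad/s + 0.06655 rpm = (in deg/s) 298.8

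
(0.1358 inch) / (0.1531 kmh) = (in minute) 0.001352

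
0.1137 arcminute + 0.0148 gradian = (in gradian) 0.01691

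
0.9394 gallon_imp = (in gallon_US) 1.128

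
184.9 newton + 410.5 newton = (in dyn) 5.954e+07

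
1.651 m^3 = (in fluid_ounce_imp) 5.811e+04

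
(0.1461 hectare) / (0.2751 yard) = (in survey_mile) 3.609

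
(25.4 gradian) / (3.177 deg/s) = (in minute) 0.1199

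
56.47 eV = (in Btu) 8.575e-21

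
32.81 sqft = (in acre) 0.0007532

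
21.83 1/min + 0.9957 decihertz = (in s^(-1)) 0.4634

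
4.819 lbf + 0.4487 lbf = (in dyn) 2.343e+06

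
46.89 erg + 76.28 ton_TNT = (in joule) 3.192e+11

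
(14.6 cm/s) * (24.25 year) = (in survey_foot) 3.663e+08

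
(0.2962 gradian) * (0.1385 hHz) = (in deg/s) 3.692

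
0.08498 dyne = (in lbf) 1.91e-07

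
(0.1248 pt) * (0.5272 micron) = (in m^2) 2.321e-11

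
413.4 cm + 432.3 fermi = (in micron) 4.134e+06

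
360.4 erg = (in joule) 3.604e-05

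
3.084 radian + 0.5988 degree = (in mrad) 3094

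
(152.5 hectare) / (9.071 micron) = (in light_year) 1.777e-05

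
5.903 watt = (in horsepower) 0.007916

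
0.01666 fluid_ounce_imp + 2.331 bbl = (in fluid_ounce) 1.253e+04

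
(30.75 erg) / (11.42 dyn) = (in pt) 76.33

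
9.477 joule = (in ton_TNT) 2.265e-09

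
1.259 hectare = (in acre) 3.111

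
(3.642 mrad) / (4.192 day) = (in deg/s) 5.761e-07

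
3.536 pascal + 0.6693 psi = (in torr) 34.64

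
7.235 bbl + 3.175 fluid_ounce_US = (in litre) 1150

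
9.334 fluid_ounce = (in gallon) 0.07292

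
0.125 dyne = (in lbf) 2.81e-07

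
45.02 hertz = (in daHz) 4.502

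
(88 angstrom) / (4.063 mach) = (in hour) 1.767e-15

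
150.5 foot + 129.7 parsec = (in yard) 4.377e+18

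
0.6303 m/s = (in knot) 1.225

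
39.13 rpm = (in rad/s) 4.098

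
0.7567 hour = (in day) 0.03153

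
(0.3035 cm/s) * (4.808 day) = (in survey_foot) 4136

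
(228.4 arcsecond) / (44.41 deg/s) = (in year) 4.53e-11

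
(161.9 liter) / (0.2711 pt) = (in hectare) 0.1693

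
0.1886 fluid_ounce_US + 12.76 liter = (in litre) 12.77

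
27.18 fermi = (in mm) 2.718e-11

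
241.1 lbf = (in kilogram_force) 109.4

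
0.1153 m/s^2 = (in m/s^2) 0.1153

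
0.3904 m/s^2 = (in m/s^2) 0.3904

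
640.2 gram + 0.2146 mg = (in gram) 640.2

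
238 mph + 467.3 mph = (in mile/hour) 705.3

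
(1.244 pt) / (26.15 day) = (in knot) 3.776e-10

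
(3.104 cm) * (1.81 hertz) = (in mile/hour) 0.1257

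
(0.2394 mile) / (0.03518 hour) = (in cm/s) 304.2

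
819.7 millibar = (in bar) 0.8197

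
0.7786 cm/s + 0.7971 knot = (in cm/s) 41.78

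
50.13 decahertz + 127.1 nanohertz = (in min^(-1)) 3.008e+04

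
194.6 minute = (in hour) 3.243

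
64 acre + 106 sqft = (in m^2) 2.59e+05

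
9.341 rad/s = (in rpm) 89.2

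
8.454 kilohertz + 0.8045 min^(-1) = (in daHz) 845.4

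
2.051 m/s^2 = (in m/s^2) 2.051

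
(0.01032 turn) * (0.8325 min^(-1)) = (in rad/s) 0.0008997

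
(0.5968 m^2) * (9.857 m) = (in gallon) 1554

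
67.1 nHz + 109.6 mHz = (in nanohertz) 1.096e+08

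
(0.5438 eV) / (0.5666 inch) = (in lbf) 1.361e-18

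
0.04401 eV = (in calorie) 1.685e-21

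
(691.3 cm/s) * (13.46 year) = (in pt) 8.318e+12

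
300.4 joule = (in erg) 3.004e+09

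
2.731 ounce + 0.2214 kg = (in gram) 298.8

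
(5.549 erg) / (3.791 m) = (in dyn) 0.01464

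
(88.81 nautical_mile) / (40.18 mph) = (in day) 0.106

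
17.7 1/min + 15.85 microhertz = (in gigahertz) 2.95e-10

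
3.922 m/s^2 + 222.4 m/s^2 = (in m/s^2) 226.3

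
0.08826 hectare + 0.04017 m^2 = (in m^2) 882.6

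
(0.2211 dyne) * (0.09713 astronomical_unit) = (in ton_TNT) 7.678e-06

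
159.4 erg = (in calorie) 3.81e-06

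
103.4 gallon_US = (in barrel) 2.462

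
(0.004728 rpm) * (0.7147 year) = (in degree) 6.394e+05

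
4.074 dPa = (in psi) 5.909e-05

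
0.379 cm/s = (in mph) 0.008478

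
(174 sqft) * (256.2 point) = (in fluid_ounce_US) 4.94e+04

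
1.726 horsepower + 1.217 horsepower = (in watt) 2195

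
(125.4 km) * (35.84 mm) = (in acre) 1.111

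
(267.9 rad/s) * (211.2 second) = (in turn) 9005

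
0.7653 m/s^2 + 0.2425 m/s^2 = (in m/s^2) 1.008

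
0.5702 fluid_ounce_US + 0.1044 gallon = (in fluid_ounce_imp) 14.5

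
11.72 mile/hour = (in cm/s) 523.9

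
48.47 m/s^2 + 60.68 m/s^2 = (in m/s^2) 109.2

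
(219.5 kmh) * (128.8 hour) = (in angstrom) 2.827e+17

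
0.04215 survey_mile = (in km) 0.06783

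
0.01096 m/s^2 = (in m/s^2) 0.01096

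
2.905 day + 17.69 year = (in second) 5.581e+08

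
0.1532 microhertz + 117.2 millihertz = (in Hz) 0.1172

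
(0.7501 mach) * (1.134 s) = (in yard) 316.7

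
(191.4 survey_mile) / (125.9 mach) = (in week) 1.188e-05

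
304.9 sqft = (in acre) 0.007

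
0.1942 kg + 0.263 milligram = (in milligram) 1.942e+05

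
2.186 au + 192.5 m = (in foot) 1.073e+12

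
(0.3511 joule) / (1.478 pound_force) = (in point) 151.4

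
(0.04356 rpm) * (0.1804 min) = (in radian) 0.04937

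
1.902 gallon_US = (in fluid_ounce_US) 243.5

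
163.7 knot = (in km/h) 303.2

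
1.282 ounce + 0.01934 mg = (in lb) 0.08013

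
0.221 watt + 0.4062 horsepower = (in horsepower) 0.4065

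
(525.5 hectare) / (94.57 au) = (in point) 0.001053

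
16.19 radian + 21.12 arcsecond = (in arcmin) 5.566e+04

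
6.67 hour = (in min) 400.2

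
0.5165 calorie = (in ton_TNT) 5.165e-10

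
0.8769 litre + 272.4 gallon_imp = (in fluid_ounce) 4.19e+04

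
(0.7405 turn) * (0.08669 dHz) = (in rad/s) 0.04033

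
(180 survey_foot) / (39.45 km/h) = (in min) 0.08344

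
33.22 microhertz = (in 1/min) 0.001993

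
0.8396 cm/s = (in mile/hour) 0.01878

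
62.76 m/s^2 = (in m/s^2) 62.76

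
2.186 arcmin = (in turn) 0.0001012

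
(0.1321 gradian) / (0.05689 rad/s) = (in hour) 1.013e-05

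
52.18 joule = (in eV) 3.257e+20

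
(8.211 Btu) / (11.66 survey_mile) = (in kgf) 0.04708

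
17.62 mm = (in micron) 1.762e+04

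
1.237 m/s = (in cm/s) 123.7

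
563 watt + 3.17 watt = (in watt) 566.2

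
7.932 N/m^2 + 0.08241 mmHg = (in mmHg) 0.1419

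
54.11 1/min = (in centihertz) 90.18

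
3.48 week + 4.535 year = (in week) 239.9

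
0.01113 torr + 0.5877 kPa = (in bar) 0.005892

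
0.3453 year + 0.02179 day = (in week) 18.01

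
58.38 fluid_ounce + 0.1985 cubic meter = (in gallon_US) 52.89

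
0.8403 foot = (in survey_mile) 0.0001591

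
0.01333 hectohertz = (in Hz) 1.333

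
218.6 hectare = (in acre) 540.2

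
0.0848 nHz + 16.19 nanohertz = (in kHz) 1.627e-11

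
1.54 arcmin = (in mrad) 0.448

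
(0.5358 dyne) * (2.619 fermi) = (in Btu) 1.33e-23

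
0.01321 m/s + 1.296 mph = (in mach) 0.00174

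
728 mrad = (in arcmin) 2503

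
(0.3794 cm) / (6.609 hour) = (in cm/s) 1.595e-05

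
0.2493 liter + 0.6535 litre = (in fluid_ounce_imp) 31.77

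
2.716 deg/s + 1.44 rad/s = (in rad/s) 1.487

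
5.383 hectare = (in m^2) 5.383e+04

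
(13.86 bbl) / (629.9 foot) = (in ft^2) 0.1235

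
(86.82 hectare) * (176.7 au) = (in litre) 2.295e+22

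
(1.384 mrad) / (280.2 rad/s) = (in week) 8.167e-12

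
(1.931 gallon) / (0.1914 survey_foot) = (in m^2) 0.1253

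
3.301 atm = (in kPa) 334.5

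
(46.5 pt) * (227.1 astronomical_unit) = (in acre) 1.377e+08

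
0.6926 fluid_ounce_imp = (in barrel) 0.0001238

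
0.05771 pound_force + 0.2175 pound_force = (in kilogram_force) 0.1248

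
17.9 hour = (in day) 0.7458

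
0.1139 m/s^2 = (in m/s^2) 0.1139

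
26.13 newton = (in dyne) 2.613e+06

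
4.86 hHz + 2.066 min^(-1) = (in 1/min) 2.916e+04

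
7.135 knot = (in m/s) 3.671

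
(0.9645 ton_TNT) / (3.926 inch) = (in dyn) 4.047e+15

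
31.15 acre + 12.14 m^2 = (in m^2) 1.261e+05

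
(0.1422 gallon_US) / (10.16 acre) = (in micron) 0.01309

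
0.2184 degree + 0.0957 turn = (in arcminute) 2080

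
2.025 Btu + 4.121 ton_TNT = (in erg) 1.724e+17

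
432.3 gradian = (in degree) 389.1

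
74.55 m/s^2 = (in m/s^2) 74.55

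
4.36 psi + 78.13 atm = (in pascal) 7.947e+06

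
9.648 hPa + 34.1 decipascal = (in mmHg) 7.262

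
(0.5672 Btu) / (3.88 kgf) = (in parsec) 5.097e-16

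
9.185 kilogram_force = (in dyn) 9.007e+06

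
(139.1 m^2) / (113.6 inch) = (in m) 48.21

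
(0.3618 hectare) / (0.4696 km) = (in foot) 25.28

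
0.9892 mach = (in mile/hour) 753.5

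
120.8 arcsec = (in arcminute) 2.013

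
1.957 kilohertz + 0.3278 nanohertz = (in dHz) 1.957e+04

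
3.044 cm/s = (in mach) 8.94e-05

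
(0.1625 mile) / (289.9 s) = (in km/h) 3.248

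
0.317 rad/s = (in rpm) 3.027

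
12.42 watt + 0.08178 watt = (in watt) 12.5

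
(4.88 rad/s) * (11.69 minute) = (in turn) 544.8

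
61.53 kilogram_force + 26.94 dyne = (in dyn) 6.034e+07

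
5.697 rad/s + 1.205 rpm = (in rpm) 55.61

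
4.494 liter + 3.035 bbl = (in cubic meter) 0.487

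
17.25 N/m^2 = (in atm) 0.0001702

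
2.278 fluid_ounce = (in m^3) 6.737e-05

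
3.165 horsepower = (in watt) 2360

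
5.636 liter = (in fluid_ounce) 190.6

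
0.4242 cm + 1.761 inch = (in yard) 0.05356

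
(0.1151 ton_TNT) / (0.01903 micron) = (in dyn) 2.531e+21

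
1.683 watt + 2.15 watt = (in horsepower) 0.00514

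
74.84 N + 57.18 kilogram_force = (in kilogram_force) 64.81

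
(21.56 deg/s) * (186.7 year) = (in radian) 2.216e+09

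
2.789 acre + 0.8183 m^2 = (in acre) 2.789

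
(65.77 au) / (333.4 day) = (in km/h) 1.23e+06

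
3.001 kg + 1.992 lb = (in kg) 3.905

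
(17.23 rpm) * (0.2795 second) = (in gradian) 32.11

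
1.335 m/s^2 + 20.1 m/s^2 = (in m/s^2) 21.44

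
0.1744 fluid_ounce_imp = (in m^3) 4.955e-06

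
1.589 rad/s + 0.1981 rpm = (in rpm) 15.37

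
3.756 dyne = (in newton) 3.756e-05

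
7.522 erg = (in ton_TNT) 1.798e-16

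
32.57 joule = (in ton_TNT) 7.784e-09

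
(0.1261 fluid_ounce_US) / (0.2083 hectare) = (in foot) 5.874e-09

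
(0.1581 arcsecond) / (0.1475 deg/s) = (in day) 3.446e-09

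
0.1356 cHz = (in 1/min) 0.08136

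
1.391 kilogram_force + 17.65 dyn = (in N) 13.64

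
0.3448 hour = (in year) 3.936e-05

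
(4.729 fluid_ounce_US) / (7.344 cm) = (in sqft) 0.0205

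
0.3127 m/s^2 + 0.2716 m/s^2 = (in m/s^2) 0.5843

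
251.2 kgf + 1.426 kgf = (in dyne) 2.477e+08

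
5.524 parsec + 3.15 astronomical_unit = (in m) 1.705e+17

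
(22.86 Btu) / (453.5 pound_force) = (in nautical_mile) 0.006456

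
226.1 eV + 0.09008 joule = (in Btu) 8.538e-05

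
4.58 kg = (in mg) 4.58e+06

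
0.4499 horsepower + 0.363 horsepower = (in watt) 606.2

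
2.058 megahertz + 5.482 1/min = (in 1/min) 1.235e+08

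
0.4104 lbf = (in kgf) 0.1862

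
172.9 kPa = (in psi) 25.08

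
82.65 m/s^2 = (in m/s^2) 82.65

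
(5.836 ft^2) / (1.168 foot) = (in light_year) 1.61e-16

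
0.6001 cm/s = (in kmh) 0.0216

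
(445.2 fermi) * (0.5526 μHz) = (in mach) 7.225e-22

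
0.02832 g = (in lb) 6.243e-05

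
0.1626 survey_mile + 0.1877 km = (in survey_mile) 0.2792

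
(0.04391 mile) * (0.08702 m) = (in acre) 0.00152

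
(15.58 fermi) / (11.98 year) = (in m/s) 4.124e-23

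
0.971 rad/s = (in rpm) 9.272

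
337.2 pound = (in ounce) 5395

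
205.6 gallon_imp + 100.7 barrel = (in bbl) 106.6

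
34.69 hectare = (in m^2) 3.469e+05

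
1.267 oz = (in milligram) 3.592e+04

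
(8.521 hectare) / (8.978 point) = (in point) 7.626e+10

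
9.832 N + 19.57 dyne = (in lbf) 2.21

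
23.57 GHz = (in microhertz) 2.357e+16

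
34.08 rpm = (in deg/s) 204.5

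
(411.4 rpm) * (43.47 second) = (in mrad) 1.873e+06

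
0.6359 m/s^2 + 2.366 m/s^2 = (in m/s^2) 3.002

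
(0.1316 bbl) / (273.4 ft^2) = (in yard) 0.0009009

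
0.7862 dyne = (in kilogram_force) 8.017e-07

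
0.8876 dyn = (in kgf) 9.051e-07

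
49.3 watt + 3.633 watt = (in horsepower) 0.07098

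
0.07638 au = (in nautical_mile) 6.17e+06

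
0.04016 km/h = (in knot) 0.02168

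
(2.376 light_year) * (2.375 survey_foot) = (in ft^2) 1.752e+17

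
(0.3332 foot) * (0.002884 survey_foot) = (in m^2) 8.928e-05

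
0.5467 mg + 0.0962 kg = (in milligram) 9.62e+04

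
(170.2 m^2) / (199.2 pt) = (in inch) 9.535e+04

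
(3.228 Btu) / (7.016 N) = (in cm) 4.854e+04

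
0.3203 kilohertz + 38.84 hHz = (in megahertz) 0.004204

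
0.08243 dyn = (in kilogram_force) 8.406e-08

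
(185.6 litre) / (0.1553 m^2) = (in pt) 3388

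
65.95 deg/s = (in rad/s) 1.151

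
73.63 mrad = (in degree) 4.219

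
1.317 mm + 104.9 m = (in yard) 114.7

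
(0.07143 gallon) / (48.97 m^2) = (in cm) 0.0005522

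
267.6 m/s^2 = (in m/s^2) 267.6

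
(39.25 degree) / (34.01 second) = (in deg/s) 1.154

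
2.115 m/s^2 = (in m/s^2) 2.115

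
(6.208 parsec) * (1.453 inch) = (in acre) 1.747e+12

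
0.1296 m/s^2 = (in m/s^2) 0.1296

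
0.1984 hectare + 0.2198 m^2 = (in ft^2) 2.136e+04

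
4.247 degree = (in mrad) 74.12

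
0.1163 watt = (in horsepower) 0.000156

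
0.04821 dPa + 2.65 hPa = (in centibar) 0.265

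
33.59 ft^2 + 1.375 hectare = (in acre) 3.398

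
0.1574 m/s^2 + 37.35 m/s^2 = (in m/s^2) 37.51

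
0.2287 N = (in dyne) 2.287e+04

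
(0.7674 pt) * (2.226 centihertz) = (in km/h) 2.169e-05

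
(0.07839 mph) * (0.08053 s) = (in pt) 8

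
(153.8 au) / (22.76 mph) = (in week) 3.739e+06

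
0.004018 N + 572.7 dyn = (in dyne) 974.5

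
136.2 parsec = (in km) 4.203e+15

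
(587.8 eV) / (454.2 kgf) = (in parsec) 6.852e-37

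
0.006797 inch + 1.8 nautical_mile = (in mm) 3.334e+06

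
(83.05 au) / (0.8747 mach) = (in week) 6.897e+04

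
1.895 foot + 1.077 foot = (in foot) 2.972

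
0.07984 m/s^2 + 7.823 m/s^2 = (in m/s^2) 7.903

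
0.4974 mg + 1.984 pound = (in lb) 1.984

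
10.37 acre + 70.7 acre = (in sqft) 3.531e+06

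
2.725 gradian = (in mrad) 42.8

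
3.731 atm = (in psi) 54.83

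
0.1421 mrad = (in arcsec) 29.31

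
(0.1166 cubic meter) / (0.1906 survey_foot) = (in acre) 0.000496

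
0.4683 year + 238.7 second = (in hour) 4102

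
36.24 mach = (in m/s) 1.234e+04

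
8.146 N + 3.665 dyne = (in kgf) 0.8307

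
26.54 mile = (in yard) 4.671e+04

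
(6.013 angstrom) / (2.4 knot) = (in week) 8.052e-16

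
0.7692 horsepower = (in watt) 573.6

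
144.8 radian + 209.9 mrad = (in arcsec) 2.991e+07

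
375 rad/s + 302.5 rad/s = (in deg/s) 3.882e+04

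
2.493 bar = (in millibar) 2493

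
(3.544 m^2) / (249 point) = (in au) 2.697e-10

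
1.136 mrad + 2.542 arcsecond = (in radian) 0.001148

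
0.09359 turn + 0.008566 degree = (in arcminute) 2022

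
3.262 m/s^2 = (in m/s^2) 3.262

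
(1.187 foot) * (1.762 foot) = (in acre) 4.801e-05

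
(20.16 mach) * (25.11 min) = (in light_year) 1.093e-09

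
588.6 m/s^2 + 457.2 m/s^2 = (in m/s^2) 1046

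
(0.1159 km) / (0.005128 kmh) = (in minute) 1356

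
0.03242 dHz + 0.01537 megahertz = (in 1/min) 9.222e+05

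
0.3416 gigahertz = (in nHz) 3.416e+17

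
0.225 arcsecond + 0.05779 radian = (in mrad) 57.79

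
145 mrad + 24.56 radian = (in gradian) 1573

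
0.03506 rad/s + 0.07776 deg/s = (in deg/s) 2.087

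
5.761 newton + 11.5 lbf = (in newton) 56.92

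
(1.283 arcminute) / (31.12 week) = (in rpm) 1.894e-10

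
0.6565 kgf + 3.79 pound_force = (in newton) 23.3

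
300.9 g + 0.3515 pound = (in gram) 460.3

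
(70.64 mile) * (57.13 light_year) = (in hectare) 6.145e+18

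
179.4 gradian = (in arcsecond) 5.813e+05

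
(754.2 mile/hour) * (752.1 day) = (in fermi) 2.191e+25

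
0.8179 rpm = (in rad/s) 0.08565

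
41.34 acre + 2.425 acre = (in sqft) 1.906e+06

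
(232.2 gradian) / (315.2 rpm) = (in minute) 0.001842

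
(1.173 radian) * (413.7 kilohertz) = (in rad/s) 4.853e+05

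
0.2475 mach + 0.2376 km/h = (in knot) 163.9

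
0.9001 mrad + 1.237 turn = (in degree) 445.4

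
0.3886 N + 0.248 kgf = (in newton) 2.821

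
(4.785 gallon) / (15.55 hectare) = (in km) 1.165e-10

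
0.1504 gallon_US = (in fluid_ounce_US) 19.25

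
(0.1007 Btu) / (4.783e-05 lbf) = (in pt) 1.416e+09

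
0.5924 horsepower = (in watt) 441.8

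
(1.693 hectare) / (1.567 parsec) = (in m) 3.501e-13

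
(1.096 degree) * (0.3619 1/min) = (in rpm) 0.001102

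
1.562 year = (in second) 4.926e+07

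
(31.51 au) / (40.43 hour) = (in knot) 6.295e+07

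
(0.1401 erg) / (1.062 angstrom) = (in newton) 131.9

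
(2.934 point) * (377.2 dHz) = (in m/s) 0.03904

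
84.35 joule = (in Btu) 0.07995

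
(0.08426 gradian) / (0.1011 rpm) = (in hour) 3.473e-05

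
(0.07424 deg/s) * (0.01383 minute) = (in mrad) 1.075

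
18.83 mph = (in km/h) 30.3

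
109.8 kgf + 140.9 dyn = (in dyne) 1.077e+08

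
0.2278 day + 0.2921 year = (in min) 1.539e+05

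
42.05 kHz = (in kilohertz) 42.05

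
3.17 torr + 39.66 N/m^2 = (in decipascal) 4623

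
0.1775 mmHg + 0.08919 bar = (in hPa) 89.43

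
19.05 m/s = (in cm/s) 1905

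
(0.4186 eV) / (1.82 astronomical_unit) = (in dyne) 2.463e-26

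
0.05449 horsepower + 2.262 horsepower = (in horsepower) 2.316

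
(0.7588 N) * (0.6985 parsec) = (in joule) 1.635e+16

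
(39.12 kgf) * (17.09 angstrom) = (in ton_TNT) 1.567e-16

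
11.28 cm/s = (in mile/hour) 0.2523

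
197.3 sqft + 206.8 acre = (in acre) 206.8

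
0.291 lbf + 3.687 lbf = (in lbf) 3.978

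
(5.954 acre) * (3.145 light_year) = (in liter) 7.169e+23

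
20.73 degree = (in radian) 0.3618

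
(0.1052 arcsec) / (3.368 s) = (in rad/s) 1.514e-07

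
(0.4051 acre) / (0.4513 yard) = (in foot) 1.303e+04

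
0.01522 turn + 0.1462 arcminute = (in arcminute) 328.9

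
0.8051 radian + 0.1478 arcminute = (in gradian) 51.26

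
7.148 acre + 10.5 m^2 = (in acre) 7.151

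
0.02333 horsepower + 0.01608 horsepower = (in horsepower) 0.03941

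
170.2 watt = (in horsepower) 0.2282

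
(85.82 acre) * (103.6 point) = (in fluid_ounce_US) 4.292e+08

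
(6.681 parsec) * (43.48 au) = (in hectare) 1.341e+26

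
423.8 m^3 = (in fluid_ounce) 1.433e+07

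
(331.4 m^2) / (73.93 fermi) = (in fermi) 4.483e+30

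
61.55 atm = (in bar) 62.37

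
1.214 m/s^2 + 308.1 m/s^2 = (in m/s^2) 309.3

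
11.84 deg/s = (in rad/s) 0.2066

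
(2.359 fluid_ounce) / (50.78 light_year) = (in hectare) 1.452e-26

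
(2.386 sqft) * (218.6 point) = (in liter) 17.09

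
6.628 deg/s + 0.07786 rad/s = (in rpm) 1.848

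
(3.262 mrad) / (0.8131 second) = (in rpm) 0.03831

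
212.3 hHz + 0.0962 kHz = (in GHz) 2.133e-05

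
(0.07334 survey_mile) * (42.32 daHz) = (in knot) 9.71e+04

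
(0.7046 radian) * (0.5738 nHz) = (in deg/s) 2.316e-08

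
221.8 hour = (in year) 0.02532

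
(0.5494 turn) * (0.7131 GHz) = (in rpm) 2.351e+10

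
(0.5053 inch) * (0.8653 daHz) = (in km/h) 0.3998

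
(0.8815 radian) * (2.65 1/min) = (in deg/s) 2.231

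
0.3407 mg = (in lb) 7.511e-07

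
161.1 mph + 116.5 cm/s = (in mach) 0.2149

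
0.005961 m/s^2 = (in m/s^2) 0.005961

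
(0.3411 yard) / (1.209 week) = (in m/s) 4.266e-07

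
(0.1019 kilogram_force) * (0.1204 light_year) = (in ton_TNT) 2.721e+05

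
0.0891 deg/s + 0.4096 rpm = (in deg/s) 2.547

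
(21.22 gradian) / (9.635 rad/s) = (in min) 0.0005766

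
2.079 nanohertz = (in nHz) 2.079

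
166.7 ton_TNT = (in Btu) 6.611e+08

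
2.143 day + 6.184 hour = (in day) 2.401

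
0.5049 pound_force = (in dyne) 2.246e+05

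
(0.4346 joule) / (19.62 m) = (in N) 0.02215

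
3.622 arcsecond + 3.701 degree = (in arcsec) 1.333e+04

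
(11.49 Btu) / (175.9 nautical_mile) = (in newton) 0.03721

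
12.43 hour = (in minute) 745.8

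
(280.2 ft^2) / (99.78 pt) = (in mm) 7.395e+05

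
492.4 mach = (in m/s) 1.677e+05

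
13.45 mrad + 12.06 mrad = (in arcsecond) 5262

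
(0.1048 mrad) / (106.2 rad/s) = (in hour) 2.741e-10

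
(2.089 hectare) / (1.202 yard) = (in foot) 6.236e+04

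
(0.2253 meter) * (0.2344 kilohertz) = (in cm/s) 5281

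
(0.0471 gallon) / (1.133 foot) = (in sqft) 0.005557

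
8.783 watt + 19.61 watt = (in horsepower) 0.03808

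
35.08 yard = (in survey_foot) 105.2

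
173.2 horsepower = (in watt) 1.292e+05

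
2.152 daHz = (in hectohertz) 0.2152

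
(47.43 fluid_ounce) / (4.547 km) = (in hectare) 3.085e-11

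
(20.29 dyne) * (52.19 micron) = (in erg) 0.1059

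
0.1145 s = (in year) 3.631e-09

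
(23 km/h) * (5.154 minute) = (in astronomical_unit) 1.321e-08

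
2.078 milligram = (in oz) 7.33e-05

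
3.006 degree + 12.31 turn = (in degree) 4435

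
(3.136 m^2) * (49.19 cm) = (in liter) 1543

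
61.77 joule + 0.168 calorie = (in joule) 62.47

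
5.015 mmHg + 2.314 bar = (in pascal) 2.321e+05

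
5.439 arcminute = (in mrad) 1.582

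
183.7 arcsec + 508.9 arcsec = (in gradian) 0.2138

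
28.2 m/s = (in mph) 63.08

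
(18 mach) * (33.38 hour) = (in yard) 8.055e+08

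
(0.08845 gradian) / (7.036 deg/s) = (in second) 0.01131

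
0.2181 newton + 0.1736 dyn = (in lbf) 0.04903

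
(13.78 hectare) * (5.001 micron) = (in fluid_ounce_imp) 2.425e+04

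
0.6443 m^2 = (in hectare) 6.443e-05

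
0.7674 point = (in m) 0.0002707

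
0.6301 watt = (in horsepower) 0.000845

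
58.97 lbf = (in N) 262.3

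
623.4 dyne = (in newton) 0.006234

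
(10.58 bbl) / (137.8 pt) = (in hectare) 0.00346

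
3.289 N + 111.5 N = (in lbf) 25.81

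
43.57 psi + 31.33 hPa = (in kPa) 303.5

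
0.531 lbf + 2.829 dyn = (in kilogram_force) 0.2409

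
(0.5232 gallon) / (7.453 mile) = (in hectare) 1.651e-11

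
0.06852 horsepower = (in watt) 51.1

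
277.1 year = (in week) 1.445e+04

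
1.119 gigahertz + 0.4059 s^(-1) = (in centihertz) 1.119e+11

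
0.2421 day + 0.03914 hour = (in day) 0.2437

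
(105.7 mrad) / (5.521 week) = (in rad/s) 3.166e-08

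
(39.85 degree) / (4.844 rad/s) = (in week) 2.374e-07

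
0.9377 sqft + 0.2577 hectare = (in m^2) 2577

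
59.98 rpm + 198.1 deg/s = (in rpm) 93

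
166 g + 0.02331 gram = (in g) 166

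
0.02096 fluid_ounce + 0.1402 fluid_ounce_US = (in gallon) 0.001259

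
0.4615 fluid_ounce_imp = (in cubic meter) 1.311e-05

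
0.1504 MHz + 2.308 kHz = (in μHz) 1.527e+11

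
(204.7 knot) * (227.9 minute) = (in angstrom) 1.44e+16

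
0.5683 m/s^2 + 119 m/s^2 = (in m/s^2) 119.6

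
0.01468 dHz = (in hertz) 0.001468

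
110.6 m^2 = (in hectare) 0.01106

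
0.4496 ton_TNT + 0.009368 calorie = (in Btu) 1.783e+06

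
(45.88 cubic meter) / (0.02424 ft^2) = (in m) 2.037e+04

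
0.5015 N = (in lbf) 0.1127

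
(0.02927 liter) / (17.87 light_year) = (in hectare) 1.731e-26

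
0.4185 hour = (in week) 0.002491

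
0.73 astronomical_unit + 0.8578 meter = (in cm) 1.092e+13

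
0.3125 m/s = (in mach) 0.0009178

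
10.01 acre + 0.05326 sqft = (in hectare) 4.051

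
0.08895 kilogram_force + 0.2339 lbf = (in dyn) 1.913e+05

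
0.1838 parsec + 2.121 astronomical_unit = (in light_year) 0.5995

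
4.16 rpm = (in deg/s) 24.96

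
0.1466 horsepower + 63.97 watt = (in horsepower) 0.2324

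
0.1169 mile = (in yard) 205.7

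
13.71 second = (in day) 0.0001587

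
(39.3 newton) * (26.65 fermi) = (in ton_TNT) 2.503e-22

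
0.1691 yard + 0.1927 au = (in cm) 2.883e+12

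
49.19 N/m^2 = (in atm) 0.0004855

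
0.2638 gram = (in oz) 0.009305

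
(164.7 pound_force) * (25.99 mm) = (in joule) 19.04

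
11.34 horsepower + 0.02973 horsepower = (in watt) 8478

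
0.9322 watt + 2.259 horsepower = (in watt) 1685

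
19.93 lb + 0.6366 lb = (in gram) 9329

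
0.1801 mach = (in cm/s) 6132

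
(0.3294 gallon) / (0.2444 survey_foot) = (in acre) 4.136e-06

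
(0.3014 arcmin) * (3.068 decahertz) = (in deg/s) 0.1541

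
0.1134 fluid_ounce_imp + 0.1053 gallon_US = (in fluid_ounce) 13.59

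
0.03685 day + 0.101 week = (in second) 6.427e+04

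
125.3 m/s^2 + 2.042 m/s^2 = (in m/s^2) 127.3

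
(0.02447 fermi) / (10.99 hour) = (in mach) 1.816e-24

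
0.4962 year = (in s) 1.565e+07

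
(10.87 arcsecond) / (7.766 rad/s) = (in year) 2.152e-13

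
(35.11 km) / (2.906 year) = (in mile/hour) 0.000857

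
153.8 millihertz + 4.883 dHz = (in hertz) 0.6421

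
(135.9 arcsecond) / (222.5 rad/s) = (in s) 2.961e-06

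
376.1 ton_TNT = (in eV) 9.822e+30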